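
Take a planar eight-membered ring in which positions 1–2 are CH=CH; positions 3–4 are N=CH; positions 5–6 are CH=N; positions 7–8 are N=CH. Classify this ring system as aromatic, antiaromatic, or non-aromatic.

All ring atoms are sp² and supply a p orbital to the ring (each doubly-bonded ring atom is sp² with one p-orbital electron; each =N– nitrogen is pyridine-type (lone pair in the sp² plane, one electron in the p orbital)); the conjugation is uninterrupted.
Counting π electrons: 4 × 2 = 8 from the 4 double-bond units.
8 = 4(2); a planar, fully conjugated 4n system is antiaromatic.

Antiaromatic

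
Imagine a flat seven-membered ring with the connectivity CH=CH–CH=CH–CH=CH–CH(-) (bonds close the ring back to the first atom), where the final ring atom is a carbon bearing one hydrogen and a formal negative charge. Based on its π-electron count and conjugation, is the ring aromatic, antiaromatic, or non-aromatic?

Check conjugation: each doubly-bonded ring atom is sp² with one p-orbital electron; the carbanion's lone pair occupies the p orbital — every position has a p orbital, so the cyclic π system is continuous.
Counting π electrons: 3 × 2 = 6 from the double-bond units + 2 from the CH(-) atom = 8.
A 4n π count (8, n = 2) in a planar conjugated ring means antiaromatic.
(The species described is the cycloheptatrienyl anion.)

Antiaromatic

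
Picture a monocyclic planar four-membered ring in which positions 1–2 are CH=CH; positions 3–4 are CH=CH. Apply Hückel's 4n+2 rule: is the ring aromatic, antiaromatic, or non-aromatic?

Check conjugation: the double-bond atoms are sp², each contributing one p electron — every position has a p orbital, so the cyclic π system is continuous.
Adding the contributions, 2 × 2 = 4 from the 2 double-bond units.
4 is a 4n count (n = 1), so the planar conjugated ring is antiaromatic.
(This ring is cyclobutadiene.)

Antiaromatic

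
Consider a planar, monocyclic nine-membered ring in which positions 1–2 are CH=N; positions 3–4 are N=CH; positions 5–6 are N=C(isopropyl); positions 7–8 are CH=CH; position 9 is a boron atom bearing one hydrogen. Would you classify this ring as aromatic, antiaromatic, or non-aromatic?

Every ring atom contributes a p orbital perpendicular to the ring (every atom in a ring double bond is sp² and brings one electron to the p orbital; the doubly-bonded nitrogens are pyridine-type — their lone pairs lie in the ring plane, leaving one electron in the p orbital; the boron has an empty p orbital), so the π system is cyclic and fully conjugated.
Adding the contributions, 4 × 2 = 8 from the double-bond units + 0 from the BH atom = 8.
8 = 4(2); a planar, fully conjugated 4n system is antiaromatic.

Antiaromatic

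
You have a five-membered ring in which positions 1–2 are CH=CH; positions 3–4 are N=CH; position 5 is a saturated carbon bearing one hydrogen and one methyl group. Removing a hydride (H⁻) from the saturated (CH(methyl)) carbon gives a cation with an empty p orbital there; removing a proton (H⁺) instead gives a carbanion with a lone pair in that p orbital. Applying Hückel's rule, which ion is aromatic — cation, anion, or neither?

The anion

In either ion the ring is fully conjugated: every atom, including the new sp² carbon, supplies a p orbital.
Cation: 2 × 2 + 0 = 4 π electrons → 4(1), antiaromatic.
Anion: 2 × 2 + 2 = 6 π electrons → 4(1)+2, aromatic.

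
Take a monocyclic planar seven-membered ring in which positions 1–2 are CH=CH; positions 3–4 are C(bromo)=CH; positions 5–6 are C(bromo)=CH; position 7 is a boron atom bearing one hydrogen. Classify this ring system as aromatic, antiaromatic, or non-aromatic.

All ring atoms are sp² and supply a p orbital to the ring (each doubly-bonded ring atom is sp² with one p-orbital electron; the boron has an empty p orbital); the conjugation is uninterrupted.
Counting π electrons: 3 × 2 = 6 from the double-bond units + 0 from the BH atom = 6.
That gives a 4n+2 count (6, n = 1).

Aromatic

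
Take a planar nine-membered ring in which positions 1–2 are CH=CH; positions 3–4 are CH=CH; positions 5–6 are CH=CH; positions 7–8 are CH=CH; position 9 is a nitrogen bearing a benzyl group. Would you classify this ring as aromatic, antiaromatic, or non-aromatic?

Aromatic

All ring atoms are sp² and supply a p orbital to the ring (each doubly-bonded ring atom is sp² with one p-orbital electron; the pyrrole-type nitrogen donates its lone pair from the p orbital); the conjugation is uninterrupted.
Adding the contributions, 4 × 2 = 8 from the double-bond units + 2 from the N(benzyl) atom = 10.
Since 10 = 4·2 + 2, the ring meets the 4n+2 criterion.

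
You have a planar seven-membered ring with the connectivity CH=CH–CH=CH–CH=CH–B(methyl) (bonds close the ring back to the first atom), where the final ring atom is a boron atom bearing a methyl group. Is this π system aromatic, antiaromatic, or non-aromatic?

The p orbitals form a continuous loop: each doubly-bonded ring atom is sp² with one p-orbital electron; the boron has an empty p orbital. The ring is fully conjugated.
Tallying contributions gives 3 × 2 = 6 from the double-bond units + 0 from the B(methyl) atom = 6.
That gives a 4n+2 count (6, n = 1).

Aromatic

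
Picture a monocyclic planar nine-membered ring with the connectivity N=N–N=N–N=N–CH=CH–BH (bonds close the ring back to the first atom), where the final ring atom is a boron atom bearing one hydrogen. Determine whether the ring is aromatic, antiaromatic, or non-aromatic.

Antiaromatic

All ring atoms are sp² and supply a p orbital to the ring (each doubly-bonded ring atom is sp² with one p-orbital electron; each =N– nitrogen is pyridine-type (lone pair in the sp² plane, one electron in the p orbital); the boron has an empty p orbital); the conjugation is uninterrupted.
Tallying contributions gives 4 × 2 = 8 from the double-bond units + 0 from the BH atom = 8.
8 is a 4n count (n = 2), so the planar conjugated ring is antiaromatic.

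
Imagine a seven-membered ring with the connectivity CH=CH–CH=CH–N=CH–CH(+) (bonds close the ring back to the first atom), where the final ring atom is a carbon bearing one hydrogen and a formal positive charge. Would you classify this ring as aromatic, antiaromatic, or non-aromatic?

Aromatic

Every ring atom contributes a p orbital perpendicular to the ring (each doubly-bonded ring atom is sp² with one p-orbital electron; each =N– nitrogen is pyridine-type (lone pair in the sp² plane, one electron in the p orbital); the carbocation has an empty p orbital), so the π system is cyclic and fully conjugated.
Tallying contributions gives 3 × 2 = 6 from the double-bond units + 0 from the CH(+) atom = 6.
With 6 π electrons (n = 1), the Hückel 4n+2 condition holds.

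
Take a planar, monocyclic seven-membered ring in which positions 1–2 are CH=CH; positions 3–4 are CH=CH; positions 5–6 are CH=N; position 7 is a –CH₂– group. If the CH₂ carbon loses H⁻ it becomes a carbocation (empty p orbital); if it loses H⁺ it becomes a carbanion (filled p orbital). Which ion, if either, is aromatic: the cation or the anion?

The cation

Both ions have a continuous loop of p orbitals — each ring atom is sp².
Cation: 3 × 2 + 0 = 6 π electrons → 4(1)+2, aromatic.
Anion: 3 × 2 + 2 = 8 π electrons → 4(2), antiaromatic.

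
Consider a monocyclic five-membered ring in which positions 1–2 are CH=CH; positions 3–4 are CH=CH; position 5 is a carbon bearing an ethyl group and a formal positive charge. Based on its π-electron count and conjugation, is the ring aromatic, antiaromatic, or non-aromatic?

The p orbitals form a continuous loop: every atom in a ring double bond is sp² and brings one electron to the p orbital; the carbocation has an empty p orbital. The ring is fully conjugated.
Tallying contributions gives 2 × 2 = 4 from the double-bond units + 0 from the C(ethyl)(+) atom = 4.
4 is a 4n count (n = 1), so the planar conjugated ring is antiaromatic.

Antiaromatic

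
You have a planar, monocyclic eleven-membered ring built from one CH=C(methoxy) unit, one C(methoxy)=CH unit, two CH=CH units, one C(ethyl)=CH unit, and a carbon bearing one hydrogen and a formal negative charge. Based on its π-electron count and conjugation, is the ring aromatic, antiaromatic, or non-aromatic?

Every ring atom contributes a p orbital perpendicular to the ring (each doubly-bonded ring atom is sp² with one p-orbital electron; the carbanion's lone pair occupies the p orbital), so the π system is cyclic and fully conjugated.
Adding the contributions, 5 × 2 = 10 from the double-bond units + 2 from the CH(-) atom = 12.
A 4n π count (12, n = 3) in a planar conjugated ring means antiaromatic.

Antiaromatic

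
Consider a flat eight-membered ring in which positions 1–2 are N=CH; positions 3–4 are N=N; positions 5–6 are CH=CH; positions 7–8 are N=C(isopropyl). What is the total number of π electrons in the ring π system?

The p orbitals form a continuous loop: each doubly-bonded ring atom is sp² with one p-orbital electron; each =N– nitrogen is pyridine-type (lone pair in the sp² plane, one electron in the p orbital). The ring is fully conjugated.
π-electron count: 4 × 2 = 8 from the 4 double-bond units.

8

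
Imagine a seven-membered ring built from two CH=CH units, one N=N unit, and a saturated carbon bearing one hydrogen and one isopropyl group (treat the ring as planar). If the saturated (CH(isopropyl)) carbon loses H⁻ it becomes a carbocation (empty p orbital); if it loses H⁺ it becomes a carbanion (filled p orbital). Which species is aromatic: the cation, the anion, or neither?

Once that carbon is sp², every ring atom has a p orbital and both ions are fully conjugated.
Cation: 3 × 2 + 0 = 6 π electrons → 4(1)+2, aromatic.
Anion: 3 × 2 + 2 = 8 π electrons → 4(2), antiaromatic.

The cation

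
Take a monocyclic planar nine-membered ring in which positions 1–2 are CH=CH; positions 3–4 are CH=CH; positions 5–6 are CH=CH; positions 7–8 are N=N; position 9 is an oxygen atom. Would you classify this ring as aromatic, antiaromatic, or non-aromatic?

The p orbitals form a continuous loop: the double-bond atoms are sp², each contributing one p electron; each sp² =N– keeps its lone pair in-plane and puts one electron into the π system; the oxygen donates one lone pair from its p orbital. The ring is fully conjugated.
Counting π electrons: 4 × 2 = 8 from the double-bond units + 2 from the O atom = 10.
That gives a 4n+2 count (10, n = 2).

Aromatic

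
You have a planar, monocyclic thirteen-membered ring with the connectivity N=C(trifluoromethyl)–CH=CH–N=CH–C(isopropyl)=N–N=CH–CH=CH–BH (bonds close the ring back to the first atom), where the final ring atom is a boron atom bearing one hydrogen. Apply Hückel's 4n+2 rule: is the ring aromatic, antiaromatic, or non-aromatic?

All ring atoms are sp² and supply a p orbital to the ring (the double-bond atoms are sp², each contributing one p electron; the doubly-bonded nitrogens are pyridine-type — their lone pairs lie in the ring plane, leaving one electron in the p orbital; the boron has an empty p orbital); the conjugation is uninterrupted.
Counting π electrons: 6 × 2 = 12 from the double-bond units + 0 from the BH atom = 12.
12 = 4(3); a planar, fully conjugated 4n system is antiaromatic.

Antiaromatic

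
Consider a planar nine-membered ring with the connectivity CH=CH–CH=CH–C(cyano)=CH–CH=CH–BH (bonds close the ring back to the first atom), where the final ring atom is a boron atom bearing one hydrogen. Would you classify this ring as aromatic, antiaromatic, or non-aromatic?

Antiaromatic

The p orbitals form a continuous loop: the double-bond atoms are sp², each contributing one p electron; the boron has an empty p orbital. The ring is fully conjugated.
π-electron count: 4 × 2 = 8 from the double-bond units + 0 from the BH atom = 8.
With 8 = 4·2 π electrons, Hückel's rule classifies the planar ring as antiaromatic.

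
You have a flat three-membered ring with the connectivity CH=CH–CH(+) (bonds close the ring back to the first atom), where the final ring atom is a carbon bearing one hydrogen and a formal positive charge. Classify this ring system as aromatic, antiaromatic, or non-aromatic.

Every ring atom contributes a p orbital perpendicular to the ring (each doubly-bonded ring atom is sp² with one p-orbital electron; the carbocation has an empty p orbital), so the π system is cyclic and fully conjugated.
Adding the contributions, 1 × 2 = 2 from the double-bond unit + 0 from the CH(+) atom = 2.
Since 2 = 4·0 + 2, the ring meets the 4n+2 criterion.

Aromatic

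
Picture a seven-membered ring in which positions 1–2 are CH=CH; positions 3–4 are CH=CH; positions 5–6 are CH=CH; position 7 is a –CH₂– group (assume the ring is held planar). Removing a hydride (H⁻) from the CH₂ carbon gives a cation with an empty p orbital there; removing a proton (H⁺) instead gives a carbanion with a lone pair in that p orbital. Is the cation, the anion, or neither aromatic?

The cation

In either ion the ring is fully conjugated: every atom, including the new sp² carbon, supplies a p orbital.
Cation: 3 × 2 + 0 = 6 π electrons → 4(1)+2, aromatic.
Anion: 3 × 2 + 2 = 8 π electrons → 4(2), antiaromatic.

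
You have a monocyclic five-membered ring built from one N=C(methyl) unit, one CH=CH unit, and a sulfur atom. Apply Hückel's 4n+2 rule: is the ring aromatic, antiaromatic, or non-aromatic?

Every ring atom contributes a p orbital perpendicular to the ring (each doubly-bonded ring atom is sp² with one p-orbital electron; the doubly-bonded nitrogens are pyridine-type — their lone pairs lie in the ring plane, leaving one electron in the p orbital; the sulfur donates one lone pair from its p orbital), so the π system is cyclic and fully conjugated.
Adding the contributions, 2 × 2 = 4 from the double-bond units + 2 from the S atom = 6.
6 = 4(1) + 2, which satisfies Hückel's 4n+2 rule.

Aromatic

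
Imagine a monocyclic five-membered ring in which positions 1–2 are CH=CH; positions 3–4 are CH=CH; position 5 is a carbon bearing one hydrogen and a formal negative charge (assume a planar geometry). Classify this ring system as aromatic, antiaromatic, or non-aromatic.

All ring atoms are sp² and supply a p orbital to the ring (every atom in a ring double bond is sp² and brings one electron to the p orbital; the carbanion's lone pair occupies the p orbital); the conjugation is uninterrupted.
Adding the contributions, 2 × 2 = 4 from the double-bond units + 2 from the CH(-) atom = 6.
6 = 4(1) + 2, which satisfies Hückel's 4n+2 rule.

Aromatic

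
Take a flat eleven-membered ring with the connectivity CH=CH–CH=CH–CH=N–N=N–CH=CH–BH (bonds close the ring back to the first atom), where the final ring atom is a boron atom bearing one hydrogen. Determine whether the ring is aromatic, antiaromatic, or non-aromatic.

Aromatic

Check conjugation: each doubly-bonded ring atom is sp² with one p-orbital electron; each =N– nitrogen is pyridine-type (lone pair in the sp² plane, one electron in the p orbital); the boron has an empty p orbital — every position has a p orbital, so the cyclic π system is continuous.
Tallying contributions gives 5 × 2 = 10 from the double-bond units + 0 from the BH atom = 10.
That gives a 4n+2 count (10, n = 2).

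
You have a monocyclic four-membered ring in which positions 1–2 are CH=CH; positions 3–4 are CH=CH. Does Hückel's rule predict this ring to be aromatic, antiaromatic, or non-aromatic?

All ring atoms are sp² and supply a p orbital to the ring (every atom in a ring double bond is sp² and brings one electron to the p orbital); the conjugation is uninterrupted.
π-electron count: 2 × 2 = 4 from the 2 double-bond units.
A 4n π count (4, n = 1) in a planar conjugated ring means antiaromatic.
This is cyclobutadiene.

Antiaromatic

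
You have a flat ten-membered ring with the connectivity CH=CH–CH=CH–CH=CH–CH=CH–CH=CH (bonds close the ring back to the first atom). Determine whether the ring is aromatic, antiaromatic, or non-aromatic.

All ring atoms are sp² and supply a p orbital to the ring (the double-bond atoms are sp², each contributing one p electron); the conjugation is uninterrupted.
Counting π electrons: 5 × 2 = 10 from the 5 double-bond units.
10 = 4(2) + 2, which satisfies Hückel's 4n+2 rule.

Aromatic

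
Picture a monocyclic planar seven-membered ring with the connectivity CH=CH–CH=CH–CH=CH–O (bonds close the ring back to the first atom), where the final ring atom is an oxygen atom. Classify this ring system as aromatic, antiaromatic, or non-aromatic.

The p orbitals form a continuous loop: every atom in a ring double bond is sp² and brings one electron to the p orbital; the oxygen donates one lone pair from its p orbital. The ring is fully conjugated.
π-electron count: 3 × 2 = 6 from the double-bond units + 2 from the O atom = 8.
With 8 = 4·2 π electrons, Hückel's rule classifies the planar ring as antiaromatic.

Antiaromatic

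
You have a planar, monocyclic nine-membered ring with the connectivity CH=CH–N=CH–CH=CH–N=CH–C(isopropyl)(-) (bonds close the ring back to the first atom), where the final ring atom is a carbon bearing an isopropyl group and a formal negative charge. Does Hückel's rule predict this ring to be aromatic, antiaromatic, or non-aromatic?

Aromatic

The p orbitals form a continuous loop: each doubly-bonded ring atom is sp² with one p-orbital electron; the doubly-bonded nitrogens are pyridine-type — their lone pairs lie in the ring plane, leaving one electron in the p orbital; the carbanion's lone pair occupies the p orbital. The ring is fully conjugated.
π-electron count: 4 × 2 = 8 from the double-bond units + 2 from the C(isopropyl)(-) atom = 10.
That gives a 4n+2 count (10, n = 2).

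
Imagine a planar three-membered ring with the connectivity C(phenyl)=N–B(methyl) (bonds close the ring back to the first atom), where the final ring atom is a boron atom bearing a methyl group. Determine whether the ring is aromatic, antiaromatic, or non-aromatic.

Aromatic

Check conjugation: each doubly-bonded ring atom is sp² with one p-orbital electron; each =N– nitrogen is pyridine-type (lone pair in the sp² plane, one electron in the p orbital); the boron has an empty p orbital — every position has a p orbital, so the cyclic π system is continuous.
Adding the contributions, 1 × 2 = 2 from the double-bond unit + 0 from the B(methyl) atom = 2.
With 2 π electrons (n = 0), the Hückel 4n+2 condition holds.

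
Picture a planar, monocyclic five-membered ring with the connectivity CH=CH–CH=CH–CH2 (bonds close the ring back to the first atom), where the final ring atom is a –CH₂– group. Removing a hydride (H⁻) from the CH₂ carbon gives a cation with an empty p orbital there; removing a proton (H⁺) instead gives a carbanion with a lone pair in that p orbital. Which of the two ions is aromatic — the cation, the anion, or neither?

Both ions have a continuous loop of p orbitals — each ring atom is sp².
Cation: 2 × 2 + 0 = 4 π electrons → 4(1), antiaromatic.
Anion: 2 × 2 + 2 = 6 π electrons → 4(1)+2, aromatic.

The anion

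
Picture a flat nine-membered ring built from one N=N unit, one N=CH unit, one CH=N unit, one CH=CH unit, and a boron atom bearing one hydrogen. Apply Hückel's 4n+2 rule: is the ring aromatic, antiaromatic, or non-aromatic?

Antiaromatic

Every ring atom contributes a p orbital perpendicular to the ring (every atom in a ring double bond is sp² and brings one electron to the p orbital; each sp² =N– keeps its lone pair in-plane and puts one electron into the π system; the boron has an empty p orbital), so the π system is cyclic and fully conjugated.
Tallying contributions gives 4 × 2 = 8 from the double-bond units + 0 from the BH atom = 8.
8 is a 4n count (n = 2), so the planar conjugated ring is antiaromatic.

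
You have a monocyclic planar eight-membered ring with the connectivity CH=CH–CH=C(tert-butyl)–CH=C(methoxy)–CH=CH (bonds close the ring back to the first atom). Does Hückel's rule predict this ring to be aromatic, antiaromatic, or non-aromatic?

Antiaromatic

The p orbitals form a continuous loop: every atom in a ring double bond is sp² and brings one electron to the p orbital. The ring is fully conjugated.
Adding the contributions, 4 × 2 = 8 from the 4 double-bond units.
8 = 4(2); a planar, fully conjugated 4n system is antiaromatic.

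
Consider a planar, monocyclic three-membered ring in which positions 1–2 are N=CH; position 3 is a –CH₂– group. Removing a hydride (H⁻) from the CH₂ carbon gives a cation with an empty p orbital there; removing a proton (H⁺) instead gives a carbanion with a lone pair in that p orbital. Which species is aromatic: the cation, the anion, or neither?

The cation

Once that carbon is sp², every ring atom has a p orbital and both ions are fully conjugated.
Cation: 1 × 2 + 0 = 2 π electrons → 4(0)+2, aromatic.
Anion: 1 × 2 + 2 = 4 π electrons → 4(1), antiaromatic.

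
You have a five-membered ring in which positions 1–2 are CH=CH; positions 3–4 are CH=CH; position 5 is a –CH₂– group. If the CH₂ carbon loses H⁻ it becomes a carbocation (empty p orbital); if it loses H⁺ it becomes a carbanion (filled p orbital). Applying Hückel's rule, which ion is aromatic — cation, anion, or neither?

Once that carbon is sp², every ring atom has a p orbital and both ions are fully conjugated.
Cation: 2 × 2 + 0 = 4 π electrons → 4(1), antiaromatic.
Anion: 2 × 2 + 2 = 6 π electrons → 4(1)+2, aromatic.

The anion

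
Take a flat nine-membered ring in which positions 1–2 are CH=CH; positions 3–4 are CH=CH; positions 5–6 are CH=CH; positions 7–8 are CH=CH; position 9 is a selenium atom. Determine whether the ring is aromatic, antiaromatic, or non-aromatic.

All ring atoms are sp² and supply a p orbital to the ring (the double-bond atoms are sp², each contributing one p electron; the selenium donates one lone pair from its p orbital); the conjugation is uninterrupted.
Counting π electrons: 4 × 2 = 8 from the double-bond units + 2 from the Se atom = 10.
That gives a 4n+2 count (10, n = 2).

Aromatic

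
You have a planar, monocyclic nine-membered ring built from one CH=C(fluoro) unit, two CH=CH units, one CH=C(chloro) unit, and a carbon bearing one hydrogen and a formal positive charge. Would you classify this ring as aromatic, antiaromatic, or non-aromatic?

All ring atoms are sp² and supply a p orbital to the ring (each doubly-bonded ring atom is sp² with one p-orbital electron; the carbocation has an empty p orbital); the conjugation is uninterrupted.
Tallying contributions gives 4 × 2 = 8 from the double-bond units + 0 from the CH(+) atom = 8.
With 8 = 4·2 π electrons, Hückel's rule classifies the planar ring as antiaromatic.

Antiaromatic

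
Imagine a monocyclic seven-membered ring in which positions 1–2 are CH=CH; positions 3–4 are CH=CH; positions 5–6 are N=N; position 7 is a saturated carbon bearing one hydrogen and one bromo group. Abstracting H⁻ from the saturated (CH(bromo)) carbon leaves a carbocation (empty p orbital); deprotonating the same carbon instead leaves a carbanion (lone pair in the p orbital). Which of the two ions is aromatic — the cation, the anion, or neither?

Both ions have a continuous loop of p orbitals — each ring atom is sp².
Cation: 3 × 2 + 0 = 6 π electrons → 4(1)+2, aromatic.
Anion: 3 × 2 + 2 = 8 π electrons → 4(2), antiaromatic.

The cation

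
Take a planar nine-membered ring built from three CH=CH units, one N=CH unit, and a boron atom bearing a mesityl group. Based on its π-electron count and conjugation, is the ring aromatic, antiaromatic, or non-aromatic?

Antiaromatic

Every ring atom contributes a p orbital perpendicular to the ring (every atom in a ring double bond is sp² and brings one electron to the p orbital; each sp² =N– keeps its lone pair in-plane and puts one electron into the π system; the boron has an empty p orbital), so the π system is cyclic and fully conjugated.
Counting π electrons: 4 × 2 = 8 from the double-bond units + 0 from the B(mesityl) atom = 8.
With 8 = 4·2 π electrons, Hückel's rule classifies the planar ring as antiaromatic.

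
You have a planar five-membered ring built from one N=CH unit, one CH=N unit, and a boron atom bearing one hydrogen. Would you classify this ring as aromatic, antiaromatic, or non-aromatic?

Check conjugation: each doubly-bonded ring atom is sp² with one p-orbital electron; each =N– nitrogen is pyridine-type (lone pair in the sp² plane, one electron in the p orbital); the boron has an empty p orbital — every position has a p orbital, so the cyclic π system is continuous.
Counting π electrons: 2 × 2 = 4 from the double-bond units + 0 from the BH atom = 4.
A 4n π count (4, n = 1) in a planar conjugated ring means antiaromatic.

Antiaromatic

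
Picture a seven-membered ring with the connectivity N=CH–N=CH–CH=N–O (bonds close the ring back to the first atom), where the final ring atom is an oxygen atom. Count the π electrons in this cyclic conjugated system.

8

All ring atoms are sp² and supply a p orbital to the ring (each doubly-bonded ring atom is sp² with one p-orbital electron; each sp² =N– keeps its lone pair in-plane and puts one electron into the π system; the oxygen donates one lone pair from its p orbital); the conjugation is uninterrupted.
π-electron count: 3 × 2 = 6 from the double-bond units + 2 from the O atom = 8.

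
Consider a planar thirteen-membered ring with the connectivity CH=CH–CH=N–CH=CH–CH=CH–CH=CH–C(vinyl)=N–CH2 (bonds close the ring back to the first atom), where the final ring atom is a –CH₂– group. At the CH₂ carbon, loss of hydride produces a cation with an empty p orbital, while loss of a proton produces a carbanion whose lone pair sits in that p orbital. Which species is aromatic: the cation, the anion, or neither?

The anion

In both ions every ring atom is sp² and contributes a p orbital, so both rings are fully conjugated.
Cation: 6 × 2 + 0 = 12 π electrons → 4(3), antiaromatic.
Anion: 6 × 2 + 2 = 14 π electrons → 4(3)+2, aromatic.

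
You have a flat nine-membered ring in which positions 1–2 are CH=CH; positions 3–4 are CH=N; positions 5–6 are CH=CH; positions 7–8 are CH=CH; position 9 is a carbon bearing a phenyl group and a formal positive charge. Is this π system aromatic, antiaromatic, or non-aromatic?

Antiaromatic

All ring atoms are sp² and supply a p orbital to the ring (each doubly-bonded ring atom is sp² with one p-orbital electron; the doubly-bonded nitrogens are pyridine-type — their lone pairs lie in the ring plane, leaving one electron in the p orbital; the carbocation has an empty p orbital); the conjugation is uninterrupted.
Adding the contributions, 4 × 2 = 8 from the double-bond units + 0 from the C(phenyl)(+) atom = 8.
With 8 = 4·2 π electrons, Hückel's rule classifies the planar ring as antiaromatic.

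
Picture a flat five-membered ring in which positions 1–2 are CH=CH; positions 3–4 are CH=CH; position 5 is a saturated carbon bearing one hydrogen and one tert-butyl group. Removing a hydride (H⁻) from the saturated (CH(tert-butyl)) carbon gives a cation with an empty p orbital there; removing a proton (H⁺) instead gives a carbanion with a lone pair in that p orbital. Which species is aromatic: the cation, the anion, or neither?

In either ion the ring is fully conjugated: every atom, including the new sp² carbon, supplies a p orbital.
Cation: 2 × 2 + 0 = 4 π electrons → 4(1), antiaromatic.
Anion: 2 × 2 + 2 = 6 π electrons → 4(1)+2, aromatic.

The anion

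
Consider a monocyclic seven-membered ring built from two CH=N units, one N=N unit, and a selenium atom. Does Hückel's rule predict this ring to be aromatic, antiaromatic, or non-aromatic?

Every ring atom contributes a p orbital perpendicular to the ring (each doubly-bonded ring atom is sp² with one p-orbital electron; the doubly-bonded nitrogens are pyridine-type — their lone pairs lie in the ring plane, leaving one electron in the p orbital; the selenium donates one lone pair from its p orbital), so the π system is cyclic and fully conjugated.
Tallying contributions gives 3 × 2 = 6 from the double-bond units + 2 from the Se atom = 8.
With 8 = 4·2 π electrons, Hückel's rule classifies the planar ring as antiaromatic.

Antiaromatic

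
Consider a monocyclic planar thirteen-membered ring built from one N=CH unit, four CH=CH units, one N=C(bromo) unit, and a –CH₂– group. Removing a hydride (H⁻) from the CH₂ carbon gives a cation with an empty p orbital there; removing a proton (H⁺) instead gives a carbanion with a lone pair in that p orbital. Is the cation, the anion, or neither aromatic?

Both ions have a continuous loop of p orbitals — each ring atom is sp².
Cation: 6 × 2 + 0 = 12 π electrons → 4(3), antiaromatic.
Anion: 6 × 2 + 2 = 14 π electrons → 4(3)+2, aromatic.

The anion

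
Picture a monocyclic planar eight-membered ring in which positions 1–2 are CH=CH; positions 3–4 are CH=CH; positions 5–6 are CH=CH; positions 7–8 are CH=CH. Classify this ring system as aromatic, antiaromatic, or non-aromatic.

Check conjugation: each doubly-bonded ring atom is sp² with one p-orbital electron — every position has a p orbital, so the cyclic π system is continuous.
Adding the contributions, 4 × 2 = 8 from the 4 double-bond units.
8 = 4(2); a planar, fully conjugated 4n system is antiaromatic.
This is cyclooctatetraene.

Antiaromatic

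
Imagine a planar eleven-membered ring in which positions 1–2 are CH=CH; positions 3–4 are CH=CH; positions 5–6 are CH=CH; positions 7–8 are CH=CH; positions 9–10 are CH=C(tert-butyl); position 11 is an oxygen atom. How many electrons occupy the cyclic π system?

12

Every ring atom contributes a p orbital perpendicular to the ring (every atom in a ring double bond is sp² and brings one electron to the p orbital; the oxygen donates one lone pair from its p orbital), so the π system is cyclic and fully conjugated.
π-electron count: 5 × 2 = 10 from the double-bond units + 2 from the O atom = 12.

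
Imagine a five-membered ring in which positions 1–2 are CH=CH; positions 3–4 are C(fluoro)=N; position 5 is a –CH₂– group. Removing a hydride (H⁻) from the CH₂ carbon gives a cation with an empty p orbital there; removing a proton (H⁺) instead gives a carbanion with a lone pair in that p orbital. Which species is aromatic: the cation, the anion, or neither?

The anion

Both ions have a continuous loop of p orbitals — each ring atom is sp².
Cation: 2 × 2 + 0 = 4 π electrons → 4(1), antiaromatic.
Anion: 2 × 2 + 2 = 6 π electrons → 4(1)+2, aromatic.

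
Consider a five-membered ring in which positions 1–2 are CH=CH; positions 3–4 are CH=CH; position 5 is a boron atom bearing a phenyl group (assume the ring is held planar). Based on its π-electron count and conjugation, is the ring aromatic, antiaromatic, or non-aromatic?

Every ring atom contributes a p orbital perpendicular to the ring (each doubly-bonded ring atom is sp² with one p-orbital electron; the boron has an empty p orbital), so the π system is cyclic and fully conjugated.
Adding the contributions, 2 × 2 = 4 from the double-bond units + 0 from the B(phenyl) atom = 4.
A 4n π count (4, n = 1) in a planar conjugated ring means antiaromatic.

Antiaromatic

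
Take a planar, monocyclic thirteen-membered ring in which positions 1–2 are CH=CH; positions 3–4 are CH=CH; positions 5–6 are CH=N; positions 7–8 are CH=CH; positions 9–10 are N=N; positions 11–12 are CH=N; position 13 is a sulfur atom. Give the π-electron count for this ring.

All ring atoms are sp² and supply a p orbital to the ring (the double-bond atoms are sp², each contributing one p electron; each =N– nitrogen is pyridine-type (lone pair in the sp² plane, one electron in the p orbital); the sulfur donates one lone pair from its p orbital); the conjugation is uninterrupted.
Tallying contributions gives 6 × 2 = 12 from the double-bond units + 2 from the S atom = 14.

14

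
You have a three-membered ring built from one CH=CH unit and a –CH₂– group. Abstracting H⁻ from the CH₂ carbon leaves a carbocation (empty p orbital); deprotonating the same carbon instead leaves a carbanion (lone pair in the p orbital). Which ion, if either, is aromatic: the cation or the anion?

Once that carbon is sp², every ring atom has a p orbital and both ions are fully conjugated.
Cation: 1 × 2 + 0 = 2 π electrons → 4(0)+2, aromatic.
Anion: 1 × 2 + 2 = 4 π electrons → 4(1), antiaromatic.

The cation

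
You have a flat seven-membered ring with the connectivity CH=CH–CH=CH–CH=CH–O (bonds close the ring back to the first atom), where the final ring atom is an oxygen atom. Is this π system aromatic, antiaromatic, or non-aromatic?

Antiaromatic

Check conjugation: the double-bond atoms are sp², each contributing one p electron; the oxygen donates one lone pair from its p orbital — every position has a p orbital, so the cyclic π system is continuous.
Counting π electrons: 3 × 2 = 6 from the double-bond units + 2 from the O atom = 8.
8 is a 4n count (n = 2), so the planar conjugated ring is antiaromatic.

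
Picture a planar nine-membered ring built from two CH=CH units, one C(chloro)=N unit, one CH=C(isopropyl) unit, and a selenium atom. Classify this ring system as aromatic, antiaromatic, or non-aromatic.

Aromatic

All ring atoms are sp² and supply a p orbital to the ring (each doubly-bonded ring atom is sp² with one p-orbital electron; each =N– nitrogen is pyridine-type (lone pair in the sp² plane, one electron in the p orbital); the selenium donates one lone pair from its p orbital); the conjugation is uninterrupted.
Tallying contributions gives 4 × 2 = 8 from the double-bond units + 2 from the Se atom = 10.
10 = 4(2) + 2, which satisfies Hückel's 4n+2 rule.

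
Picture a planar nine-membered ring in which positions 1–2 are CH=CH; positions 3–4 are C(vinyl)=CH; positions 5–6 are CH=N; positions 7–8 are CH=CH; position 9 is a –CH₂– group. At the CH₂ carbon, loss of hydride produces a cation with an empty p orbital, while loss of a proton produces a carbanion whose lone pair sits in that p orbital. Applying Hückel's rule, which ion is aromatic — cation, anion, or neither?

The anion

Once that carbon is sp², every ring atom has a p orbital and both ions are fully conjugated.
Cation: 4 × 2 + 0 = 8 π electrons → 4(2), antiaromatic.
Anion: 4 × 2 + 2 = 10 π electrons → 4(2)+2, aromatic.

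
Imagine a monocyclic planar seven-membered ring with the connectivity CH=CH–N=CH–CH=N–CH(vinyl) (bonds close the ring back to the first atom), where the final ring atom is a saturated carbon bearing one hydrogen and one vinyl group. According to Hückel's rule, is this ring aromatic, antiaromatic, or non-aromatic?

Non-aromatic

Because that saturated carbon is sp³ and has no p orbital in the ring π system at the CH(vinyl) position, the π system cannot extend all the way around the ring.
Hückel's rule only applies to fully conjugated rings, so this one is simply non-aromatic.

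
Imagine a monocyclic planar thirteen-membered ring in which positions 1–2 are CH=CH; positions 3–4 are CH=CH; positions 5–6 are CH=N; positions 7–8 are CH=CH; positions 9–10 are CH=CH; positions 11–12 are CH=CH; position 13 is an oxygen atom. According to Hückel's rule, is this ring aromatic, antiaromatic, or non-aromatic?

Aromatic

Check conjugation: every atom in a ring double bond is sp² and brings one electron to the p orbital; the doubly-bonded nitrogens are pyridine-type — their lone pairs lie in the ring plane, leaving one electron in the p orbital; the oxygen donates one lone pair from its p orbital — every position has a p orbital, so the cyclic π system is continuous.
Adding the contributions, 6 × 2 = 12 from the double-bond units + 2 from the O atom = 14.
Since 14 = 4·3 + 2, the ring meets the 4n+2 criterion.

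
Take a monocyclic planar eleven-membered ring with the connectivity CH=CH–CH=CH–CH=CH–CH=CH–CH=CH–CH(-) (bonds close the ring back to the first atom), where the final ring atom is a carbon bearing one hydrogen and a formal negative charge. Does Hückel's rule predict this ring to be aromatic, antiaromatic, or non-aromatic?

Antiaromatic

Check conjugation: every atom in a ring double bond is sp² and brings one electron to the p orbital; the carbanion's lone pair occupies the p orbital — every position has a p orbital, so the cyclic π system is continuous.
Counting π electrons: 5 × 2 = 10 from the double-bond units + 2 from the CH(-) atom = 12.
A 4n π count (12, n = 3) in a planar conjugated ring means antiaromatic.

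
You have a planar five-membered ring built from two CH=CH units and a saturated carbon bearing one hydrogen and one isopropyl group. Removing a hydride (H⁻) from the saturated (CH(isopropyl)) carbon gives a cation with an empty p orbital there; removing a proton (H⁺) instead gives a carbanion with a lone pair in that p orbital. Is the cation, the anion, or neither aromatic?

The anion

In both ions every ring atom is sp² and contributes a p orbital, so both rings are fully conjugated.
Cation: 2 × 2 + 0 = 4 π electrons → 4(1), antiaromatic.
Anion: 2 × 2 + 2 = 6 π electrons → 4(1)+2, aromatic.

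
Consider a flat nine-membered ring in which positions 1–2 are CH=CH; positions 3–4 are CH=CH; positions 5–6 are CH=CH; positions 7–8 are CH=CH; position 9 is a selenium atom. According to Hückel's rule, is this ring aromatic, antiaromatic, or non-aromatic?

All ring atoms are sp² and supply a p orbital to the ring (the double-bond atoms are sp², each contributing one p electron; the selenium donates one lone pair from its p orbital); the conjugation is uninterrupted.
Tallying contributions gives 4 × 2 = 8 from the double-bond units + 2 from the Se atom = 10.
Since 10 = 4·2 + 2, the ring meets the 4n+2 criterion.

Aromatic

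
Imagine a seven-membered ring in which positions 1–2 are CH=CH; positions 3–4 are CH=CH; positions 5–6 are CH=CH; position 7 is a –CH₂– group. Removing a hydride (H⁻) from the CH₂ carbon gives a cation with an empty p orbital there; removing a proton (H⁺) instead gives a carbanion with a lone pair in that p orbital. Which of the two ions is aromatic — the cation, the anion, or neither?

Both ions have a continuous loop of p orbitals — each ring atom is sp².
Cation: 3 × 2 + 0 = 6 π electrons → 4(1)+2, aromatic.
Anion: 3 × 2 + 2 = 8 π electrons → 4(2), antiaromatic.

The cation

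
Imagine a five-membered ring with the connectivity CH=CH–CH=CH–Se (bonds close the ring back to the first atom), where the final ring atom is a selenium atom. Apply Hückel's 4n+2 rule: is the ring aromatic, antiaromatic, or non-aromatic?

Aromatic

The p orbitals form a continuous loop: every atom in a ring double bond is sp² and brings one electron to the p orbital; the selenium donates one lone pair from its p orbital. The ring is fully conjugated.
Tallying contributions gives 2 × 2 = 4 from the double-bond units + 2 from the Se atom = 6.
That gives a 4n+2 count (6, n = 1).
This is selenophene.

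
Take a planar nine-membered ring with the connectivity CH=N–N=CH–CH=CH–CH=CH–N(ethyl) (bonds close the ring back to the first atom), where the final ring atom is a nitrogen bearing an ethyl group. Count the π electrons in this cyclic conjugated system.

10

All ring atoms are sp² and supply a p orbital to the ring (the double-bond atoms are sp², each contributing one p electron; each sp² =N– keeps its lone pair in-plane and puts one electron into the π system; the pyrrole-type nitrogen donates its lone pair from the p orbital); the conjugation is uninterrupted.
Adding the contributions, 4 × 2 = 8 from the double-bond units + 2 from the N(ethyl) atom = 10.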